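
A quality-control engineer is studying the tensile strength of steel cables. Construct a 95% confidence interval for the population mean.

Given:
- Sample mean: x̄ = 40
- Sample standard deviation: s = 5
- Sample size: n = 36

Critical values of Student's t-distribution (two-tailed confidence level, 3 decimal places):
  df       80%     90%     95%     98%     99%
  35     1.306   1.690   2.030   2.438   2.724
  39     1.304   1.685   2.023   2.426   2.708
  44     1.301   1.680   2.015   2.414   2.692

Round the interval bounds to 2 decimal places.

The population standard deviation σ is unknown (only the sample standard deviation s is given), so use a t-interval with df = n - 1 = 36 - 1 = 35.

For 95% confidence with df = 35, t* = 2.030 (from t-table)

Standard error: SE = s/√n = 5/√36 = 0.833333

Margin of error: E = t* × SE = 2.030 × 0.833333 = 1.6917

T-interval: x̄ ± E = 40 ± 1.6917 = (38.3083, 41.6917)

Rounded to 2 decimal places:

(38.31, 41.69)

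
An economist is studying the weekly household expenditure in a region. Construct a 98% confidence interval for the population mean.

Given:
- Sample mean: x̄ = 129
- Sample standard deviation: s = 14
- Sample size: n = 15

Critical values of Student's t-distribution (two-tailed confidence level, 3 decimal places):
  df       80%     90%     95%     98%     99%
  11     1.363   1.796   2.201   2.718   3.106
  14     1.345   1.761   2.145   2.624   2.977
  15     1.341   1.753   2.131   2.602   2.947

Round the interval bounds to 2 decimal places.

The population standard deviation σ is unknown (only the sample standard deviation s is given), so use a t-interval with df = n - 1 = 15 - 1 = 14.

For 98% confidence with df = 14, t* = 2.624 (from t-table)

Standard error: SE = s/√n = 14/√15 = 3.614784

Margin of error: E = t* × SE = 2.624 × 3.614784 = 9.4852

T-interval: x̄ ± E = 129 ± 9.4852 = (119.5148, 138.4852)

Rounded to 2 decimal places:

(119.51, 138.49)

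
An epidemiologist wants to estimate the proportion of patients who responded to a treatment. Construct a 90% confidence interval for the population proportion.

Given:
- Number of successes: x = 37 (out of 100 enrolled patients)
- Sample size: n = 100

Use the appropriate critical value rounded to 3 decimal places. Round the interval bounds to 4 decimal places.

Sample proportion: p̂ = 37/100 = 0.370000

Check conditions for normal approximation:
  np̂ = 37 ≥ 10 ✓
  n(1-p̂) = 63 ≥ 10 ✓

The sample is large enough, so use a z-interval (normal approximation) for the proportion.

For 90% confidence, z* = 1.645 (from standard normal table)

Standard error: SE = √(p̂(1-p̂)/n) = √(0.370000×0.630000/100) = 0.04828043

Margin of error: E = z* × SE = 1.645 × 0.04828043 = 0.079421

Z-interval: p̂ ± E = 0.370000 ± 0.079421 = (0.290579, 0.449421)

Rounded to 4 decimal places:

(0.2906, 0.4494)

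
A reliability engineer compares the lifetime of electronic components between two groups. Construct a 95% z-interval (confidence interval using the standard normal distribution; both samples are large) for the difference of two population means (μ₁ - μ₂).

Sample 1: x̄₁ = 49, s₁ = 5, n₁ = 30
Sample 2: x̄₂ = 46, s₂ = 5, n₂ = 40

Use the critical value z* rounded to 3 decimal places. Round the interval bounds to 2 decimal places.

Both samples are large (n₁ = 30 ≥ 30, n₂ = 40 ≥ 30), so a z-interval for the difference of means applies.

Point estimate: x̄₁ - x̄₂ = 49 - 46 = 3

Standard error: SE = √(s₁²/n₁ + s₂²/n₂)
= √(5²/30 + 5²/40)
= √(0.833333 + 0.625000)
= 1.207615

For 95% confidence, z* = 1.96 (from standard normal table)
Margin of error: E = z* × SE = 1.96 × 1.207615 = 2.3669

Z-interval: (x̄₁ - x̄₂) ± E = 3 ± 2.3669 = (0.6331, 5.3669)

Rounded to 2 decimal places:

(0.63, 5.37)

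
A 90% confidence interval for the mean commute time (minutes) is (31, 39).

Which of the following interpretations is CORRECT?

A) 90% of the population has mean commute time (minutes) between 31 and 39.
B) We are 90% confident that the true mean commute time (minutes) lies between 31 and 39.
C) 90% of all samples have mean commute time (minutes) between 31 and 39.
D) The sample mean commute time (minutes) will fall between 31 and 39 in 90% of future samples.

A confidence interval represents our confidence in the procedure, not a probability statement about the parameter.

Key concept: If we repeated this sampling process many times and computed a 90% CI each time, about 90% of those intervals would contain the true population parameter.

For this specific interval (31, 39):
- Midpoint (point estimate): 35
- Margin of error: 4

The correct interpretation is the one stating confidence that the true parameter lies in the interval — option B.

B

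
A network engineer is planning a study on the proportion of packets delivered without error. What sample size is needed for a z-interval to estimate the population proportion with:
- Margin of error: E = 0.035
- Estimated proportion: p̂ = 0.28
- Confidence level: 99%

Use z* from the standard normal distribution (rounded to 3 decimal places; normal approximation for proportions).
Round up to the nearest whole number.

Using z* for proportion z-interval (normal approximation).

For 99% confidence, z* = 2.576 (from standard normal table)

Sample size formula for proportion z-interval: n = z*²p̂(1-p̂)/E²

n = 2.576² × 0.28 × 0.72 / 0.035²
  = 6.635776 × 0.2016 / 0.001225
  = 1092.0591

Round up to the nearest whole number: n = 1093

1093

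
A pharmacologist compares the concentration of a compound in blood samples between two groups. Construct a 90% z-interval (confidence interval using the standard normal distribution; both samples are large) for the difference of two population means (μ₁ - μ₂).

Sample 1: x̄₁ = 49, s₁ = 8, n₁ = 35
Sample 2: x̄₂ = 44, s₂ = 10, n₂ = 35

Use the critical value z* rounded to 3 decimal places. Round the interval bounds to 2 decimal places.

Both samples are large (n₁ = 35 ≥ 30, n₂ = 35 ≥ 30), so a z-interval for the difference of means applies.

Point estimate: x̄₁ - x̄₂ = 49 - 44 = 5

Standard error: SE = √(s₁²/n₁ + s₂²/n₂)
= √(8²/35 + 10²/35)
= √(1.828571 + 2.857143)
= 2.164651

For 90% confidence, z* = 1.645 (from standard normal table)
Margin of error: E = z* × SE = 1.645 × 2.164651 = 3.5609

Z-interval: (x̄₁ - x̄₂) ± E = 5 ± 3.5609 = (1.4391, 8.5609)

Rounded to 2 decimal places:

(1.44, 8.56)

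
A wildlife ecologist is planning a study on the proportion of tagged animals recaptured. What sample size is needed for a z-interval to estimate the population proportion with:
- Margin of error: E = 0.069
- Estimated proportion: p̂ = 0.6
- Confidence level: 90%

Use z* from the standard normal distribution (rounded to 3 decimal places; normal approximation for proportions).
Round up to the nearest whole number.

Using z* for proportion z-interval (normal approximation).

For 90% confidence, z* = 1.645 (from standard normal table)

Sample size formula for proportion z-interval: n = z*²p̂(1-p̂)/E²

n = 1.645² × 0.6 × 0.4 / 0.069²
  = 2.706025 × 0.24 / 0.004761
  = 136.4096

Round up to the nearest whole number: n = 137

137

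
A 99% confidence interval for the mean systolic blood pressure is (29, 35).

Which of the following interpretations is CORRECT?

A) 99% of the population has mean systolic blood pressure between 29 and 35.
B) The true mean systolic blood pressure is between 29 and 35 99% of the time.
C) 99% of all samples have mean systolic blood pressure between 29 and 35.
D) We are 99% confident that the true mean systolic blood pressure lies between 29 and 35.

A confidence interval represents our confidence in the procedure, not a probability statement about the parameter.

Key concept: If we repeated this sampling process many times and computed a 99% CI each time, about 99% of those intervals would contain the true population parameter.

For this specific interval (29, 35):
- Midpoint (point estimate): 32
- Margin of error: 3

The correct interpretation is the one stating confidence that the true parameter lies in the interval — option D.

D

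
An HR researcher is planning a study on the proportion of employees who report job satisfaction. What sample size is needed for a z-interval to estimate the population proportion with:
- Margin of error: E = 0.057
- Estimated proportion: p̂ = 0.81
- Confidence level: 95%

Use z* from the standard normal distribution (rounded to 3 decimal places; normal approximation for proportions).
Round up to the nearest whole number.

Using z* for proportion z-interval (normal approximation).

For 95% confidence, z* = 1.96 (from standard normal table)

Sample size formula for proportion z-interval: n = z*²p̂(1-p̂)/E²

n = 1.96² × 0.81 × 0.19 / 0.057²
  = 3.8416 × 0.1539 / 0.003249
  = 181.9705

Round up to the nearest whole number: n = 182

182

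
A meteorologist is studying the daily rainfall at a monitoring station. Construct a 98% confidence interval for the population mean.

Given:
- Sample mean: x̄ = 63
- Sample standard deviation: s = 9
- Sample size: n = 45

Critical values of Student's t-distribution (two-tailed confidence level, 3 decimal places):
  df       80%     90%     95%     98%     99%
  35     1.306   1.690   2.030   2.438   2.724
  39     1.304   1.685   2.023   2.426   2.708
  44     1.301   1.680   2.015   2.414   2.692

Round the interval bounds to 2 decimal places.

The population standard deviation σ is unknown (only the sample standard deviation s is given), so use a t-interval with df = n - 1 = 45 - 1 = 44.

For 98% confidence with df = 44, t* = 2.414 (from t-table)

Standard error: SE = s/√n = 9/√45 = 1.341641

Margin of error: E = t* × SE = 2.414 × 1.341641 = 3.2387

T-interval: x̄ ± E = 63 ± 3.2387 = (59.7613, 66.2387)

Rounded to 2 decimal places:

(59.76, 66.24)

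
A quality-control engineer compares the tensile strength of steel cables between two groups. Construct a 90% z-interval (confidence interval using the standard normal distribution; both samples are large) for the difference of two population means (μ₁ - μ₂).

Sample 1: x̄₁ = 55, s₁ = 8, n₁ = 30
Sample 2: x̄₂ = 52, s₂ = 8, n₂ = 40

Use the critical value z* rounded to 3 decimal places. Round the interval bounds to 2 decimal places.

Both samples are large (n₁ = 30 ≥ 30, n₂ = 40 ≥ 30), so a z-interval for the difference of means applies.

Point estimate: x̄₁ - x̄₂ = 55 - 52 = 3

Standard error: SE = √(s₁²/n₁ + s₂²/n₂)
= √(8²/30 + 8²/40)
= √(2.133333 + 1.600000)
= 1.932184

For 90% confidence, z* = 1.645 (from standard normal table)
Margin of error: E = z* × SE = 1.645 × 1.932184 = 3.1784

Z-interval: (x̄₁ - x̄₂) ± E = 3 ± 3.1784 = (-0.1784, 6.1784)

Rounded to 2 decimal places:

(-0.18, 6.18)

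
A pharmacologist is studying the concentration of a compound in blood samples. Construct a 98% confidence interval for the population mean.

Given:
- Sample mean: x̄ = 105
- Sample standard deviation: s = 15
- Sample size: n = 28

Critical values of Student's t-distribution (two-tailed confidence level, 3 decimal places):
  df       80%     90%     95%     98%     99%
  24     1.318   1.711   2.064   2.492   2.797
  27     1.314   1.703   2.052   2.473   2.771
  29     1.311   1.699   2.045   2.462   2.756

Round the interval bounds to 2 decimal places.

The population standard deviation σ is unknown (only the sample standard deviation s is given), so use a t-interval with df = n - 1 = 28 - 1 = 27.

For 98% confidence with df = 27, t* = 2.473 (from t-table)

Standard error: SE = s/√n = 15/√28 = 2.834734

Margin of error: E = t* × SE = 2.473 × 2.834734 = 7.0103

T-interval: x̄ ± E = 105 ± 7.0103 = (97.9897, 112.0103)

Rounded to 2 decimal places:

(97.99, 112.01)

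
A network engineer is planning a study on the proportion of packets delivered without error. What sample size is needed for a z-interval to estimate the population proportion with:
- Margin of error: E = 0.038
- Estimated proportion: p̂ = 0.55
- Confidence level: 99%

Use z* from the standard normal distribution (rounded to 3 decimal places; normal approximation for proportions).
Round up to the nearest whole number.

Using z* for proportion z-interval (normal approximation).

For 99% confidence, z* = 2.576 (from standard normal table)

Sample size formula for proportion z-interval: n = z*²p̂(1-p̂)/E²

n = 2.576² × 0.55 × 0.45 / 0.038²
  = 6.635776 × 0.2475 / 0.001444
  = 1137.3647

Round up to the nearest whole number: n = 1138

1138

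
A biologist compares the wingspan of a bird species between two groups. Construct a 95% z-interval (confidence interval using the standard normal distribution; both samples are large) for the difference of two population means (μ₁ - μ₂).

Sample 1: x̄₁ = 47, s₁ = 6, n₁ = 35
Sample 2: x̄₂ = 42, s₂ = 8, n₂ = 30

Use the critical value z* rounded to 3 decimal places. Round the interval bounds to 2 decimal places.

Both samples are large (n₁ = 35 ≥ 30, n₂ = 30 ≥ 30), so a z-interval for the difference of means applies.

Point estimate: x̄₁ - x̄₂ = 47 - 42 = 5

Standard error: SE = √(s₁²/n₁ + s₂²/n₂)
= √(6²/35 + 8²/30)
= √(1.028571 + 2.133333)
= 1.778175

For 95% confidence, z* = 1.96 (from standard normal table)
Margin of error: E = z* × SE = 1.96 × 1.778175 = 3.4852

Z-interval: (x̄₁ - x̄₂) ± E = 5 ± 3.4852 = (1.5148, 8.4852)

Rounded to 2 decimal places:

(1.51, 8.49)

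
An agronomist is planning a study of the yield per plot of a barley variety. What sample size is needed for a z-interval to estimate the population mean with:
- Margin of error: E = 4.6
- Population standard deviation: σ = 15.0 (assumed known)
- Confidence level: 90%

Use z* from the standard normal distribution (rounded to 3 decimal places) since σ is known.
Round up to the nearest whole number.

Using z* since population σ is known (z-interval formula).

For 90% confidence, z* = 1.645 (from standard normal table)

Sample size formula for z-interval: n = (z*σ/E)²

n = (1.645 × 15.0 / 4.6)²
  = (5.364130)²
  = 28.7739

Round up to the nearest whole number: n = 29

29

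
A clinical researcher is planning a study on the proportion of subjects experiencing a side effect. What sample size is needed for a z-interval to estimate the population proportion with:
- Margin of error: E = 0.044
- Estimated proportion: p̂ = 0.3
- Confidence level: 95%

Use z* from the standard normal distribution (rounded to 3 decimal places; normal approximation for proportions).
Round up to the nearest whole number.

Using z* for proportion z-interval (normal approximation).

For 95% confidence, z* = 1.96 (from standard normal table)

Sample size formula for proportion z-interval: n = z*²p̂(1-p̂)/E²

n = 1.96² × 0.3 × 0.7 / 0.044²
  = 3.8416 × 0.21 / 0.001936
  = 416.7025

Round up to the nearest whole number: n = 417

417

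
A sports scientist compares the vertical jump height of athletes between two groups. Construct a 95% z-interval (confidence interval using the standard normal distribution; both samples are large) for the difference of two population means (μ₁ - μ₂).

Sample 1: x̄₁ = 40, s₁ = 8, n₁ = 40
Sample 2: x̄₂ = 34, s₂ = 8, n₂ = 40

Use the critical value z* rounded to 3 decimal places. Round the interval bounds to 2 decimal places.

Both samples are large (n₁ = 40 ≥ 30, n₂ = 40 ≥ 30), so a z-interval for the difference of means applies.

Point estimate: x̄₁ - x̄₂ = 40 - 34 = 6

Standard error: SE = √(s₁²/n₁ + s₂²/n₂)
= √(8²/40 + 8²/40)
= √(1.600000 + 1.600000)
= 1.788854

For 95% confidence, z* = 1.96 (from standard normal table)
Margin of error: E = z* × SE = 1.96 × 1.788854 = 3.5062

Z-interval: (x̄₁ - x̄₂) ± E = 6 ± 3.5062 = (2.4938, 9.5062)

Rounded to 2 decimal places:

(2.49, 9.51)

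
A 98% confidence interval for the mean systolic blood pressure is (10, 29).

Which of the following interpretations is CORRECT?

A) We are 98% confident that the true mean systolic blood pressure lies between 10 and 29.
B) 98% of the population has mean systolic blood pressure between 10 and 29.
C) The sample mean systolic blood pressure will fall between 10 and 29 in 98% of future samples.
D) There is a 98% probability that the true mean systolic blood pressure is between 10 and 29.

A confidence interval represents our confidence in the procedure, not a probability statement about the parameter.

Key concept: If we repeated this sampling process many times and computed a 98% CI each time, about 98% of those intervals would contain the true population parameter.

For this specific interval (10, 29):
- Midpoint (point estimate): 19.5
- Margin of error: 9.5

The correct interpretation is the one stating confidence that the true parameter lies in the interval — option A.

A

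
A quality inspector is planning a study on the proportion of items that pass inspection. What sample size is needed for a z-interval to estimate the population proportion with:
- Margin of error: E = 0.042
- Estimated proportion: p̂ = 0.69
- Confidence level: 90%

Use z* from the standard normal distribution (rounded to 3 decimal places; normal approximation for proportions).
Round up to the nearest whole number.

Using z* for proportion z-interval (normal approximation).

For 90% confidence, z* = 1.645 (from standard normal table)

Sample size formula for proportion z-interval: n = z*²p̂(1-p̂)/E²

n = 1.645² × 0.69 × 0.31 / 0.042²
  = 2.706025 × 0.2139 / 0.001764
  = 328.1285

Round up to the nearest whole number: n = 329

329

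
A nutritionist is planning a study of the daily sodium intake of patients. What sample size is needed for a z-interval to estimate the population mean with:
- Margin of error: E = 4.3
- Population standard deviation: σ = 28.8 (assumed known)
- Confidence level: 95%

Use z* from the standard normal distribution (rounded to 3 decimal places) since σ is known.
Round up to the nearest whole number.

Using z* since population σ is known (z-interval formula).

For 95% confidence, z* = 1.96 (from standard normal table)

Sample size formula for z-interval: n = (z*σ/E)²

n = (1.96 × 28.8 / 4.3)²
  = (13.127442)²
  = 172.3297

Round up to the nearest whole number: n = 173

173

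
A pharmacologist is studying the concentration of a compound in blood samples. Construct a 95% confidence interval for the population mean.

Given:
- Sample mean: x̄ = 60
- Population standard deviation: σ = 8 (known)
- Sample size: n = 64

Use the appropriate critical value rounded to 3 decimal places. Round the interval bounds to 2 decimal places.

The population standard deviation σ is known, so use a z-interval (standard normal critical value).

For 95% confidence, z* = 1.96 (from standard normal table)

Standard error: SE = σ/√n = 8/√64 = 1.000000

Margin of error: E = z* × SE = 1.96 × 1.000000 = 1.9600

Z-interval: x̄ ± E = 60 ± 1.9600 = (58.0400, 61.9600)

Rounded to 2 decimal places:

(58.04, 61.96)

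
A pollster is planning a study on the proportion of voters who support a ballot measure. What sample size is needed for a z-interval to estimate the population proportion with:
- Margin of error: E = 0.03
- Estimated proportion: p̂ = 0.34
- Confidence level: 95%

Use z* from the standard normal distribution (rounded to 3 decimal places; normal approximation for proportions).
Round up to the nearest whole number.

Using z* for proportion z-interval (normal approximation).

For 95% confidence, z* = 1.96 (from standard normal table)

Sample size formula for proportion z-interval: n = z*²p̂(1-p̂)/E²

n = 1.96² × 0.34 × 0.66 / 0.03²
  = 3.8416 × 0.2244 / 0.0009
  = 957.8389

Round up to the nearest whole number: n = 958

958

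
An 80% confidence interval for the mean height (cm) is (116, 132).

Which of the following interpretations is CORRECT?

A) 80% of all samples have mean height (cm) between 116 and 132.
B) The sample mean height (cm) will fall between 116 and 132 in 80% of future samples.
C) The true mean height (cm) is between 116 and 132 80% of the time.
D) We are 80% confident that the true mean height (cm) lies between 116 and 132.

A confidence interval represents our confidence in the procedure, not a probability statement about the parameter.

Key concept: If we repeated this sampling process many times and computed an 80% CI each time, about 80% of those intervals would contain the true population parameter.

For this specific interval (116, 132):
- Midpoint (point estimate): 124
- Margin of error: 8

The correct interpretation is the one stating confidence that the true parameter lies in the interval — option D.

D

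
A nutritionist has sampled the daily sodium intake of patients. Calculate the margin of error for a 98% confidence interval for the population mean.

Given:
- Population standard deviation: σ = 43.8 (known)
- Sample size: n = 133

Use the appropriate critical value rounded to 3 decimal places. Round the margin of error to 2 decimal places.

The population standard deviation σ is known, so use the z-interval margin of error formula.

For 98% confidence, z* = 2.326 (from standard normal table)

Margin of error formula for z-interval: E = z* × σ/√n

E = 2.326 × 43.8/√133
  = 2.326 × 3.797942
  = 8.8340

Rounded to 2 decimal places:

8.83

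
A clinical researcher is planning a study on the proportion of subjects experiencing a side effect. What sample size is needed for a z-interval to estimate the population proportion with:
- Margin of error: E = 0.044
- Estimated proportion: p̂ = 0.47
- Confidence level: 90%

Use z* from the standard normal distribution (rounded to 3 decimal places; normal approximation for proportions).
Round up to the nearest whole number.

Using z* for proportion z-interval (normal approximation).

For 90% confidence, z* = 1.645 (from standard normal table)

Sample size formula for proportion z-interval: n = z*²p̂(1-p̂)/E²

n = 1.645² × 0.47 × 0.53 / 0.044²
  = 2.706025 × 0.2491 / 0.001936
  = 348.1771

Round up to the nearest whole number: n = 349

349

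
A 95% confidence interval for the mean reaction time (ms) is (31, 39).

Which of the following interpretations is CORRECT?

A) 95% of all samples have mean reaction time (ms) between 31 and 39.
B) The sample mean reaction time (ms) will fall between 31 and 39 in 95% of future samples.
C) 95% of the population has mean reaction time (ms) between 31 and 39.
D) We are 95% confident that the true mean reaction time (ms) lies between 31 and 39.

A confidence interval represents our confidence in the procedure, not a probability statement about the parameter.

Key concept: If we repeated this sampling process many times and computed a 95% CI each time, about 95% of those intervals would contain the true population parameter.

For this specific interval (31, 39):
- Midpoint (point estimate): 35
- Margin of error: 4

The correct interpretation is the one stating confidence that the true parameter lies in the interval — option D.

D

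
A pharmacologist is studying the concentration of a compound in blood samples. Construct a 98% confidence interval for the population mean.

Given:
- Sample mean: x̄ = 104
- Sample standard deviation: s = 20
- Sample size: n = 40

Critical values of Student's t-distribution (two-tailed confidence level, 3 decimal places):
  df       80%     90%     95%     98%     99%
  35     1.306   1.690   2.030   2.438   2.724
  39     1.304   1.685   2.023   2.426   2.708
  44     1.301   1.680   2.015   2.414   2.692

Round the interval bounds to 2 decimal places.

The population standard deviation σ is unknown (only the sample standard deviation s is given), so use a t-interval with df = n - 1 = 40 - 1 = 39.

For 98% confidence with df = 39, t* = 2.426 (from t-table)

Standard error: SE = s/√n = 20/√40 = 3.162278

Margin of error: E = t* × SE = 2.426 × 3.162278 = 7.6717

T-interval: x̄ ± E = 104 ± 7.6717 = (96.3283, 111.6717)

Rounded to 2 decimal places:

(96.33, 111.67)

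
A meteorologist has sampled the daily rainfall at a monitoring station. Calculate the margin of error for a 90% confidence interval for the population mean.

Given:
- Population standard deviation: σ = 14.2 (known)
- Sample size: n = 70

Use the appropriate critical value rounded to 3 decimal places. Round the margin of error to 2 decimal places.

The population standard deviation σ is known, so use the z-interval margin of error formula.

For 90% confidence, z* = 1.645 (from standard normal table)

Margin of error formula for z-interval: E = z* × σ/√n

E = 1.645 × 14.2/√70
  = 1.645 × 1.697225
  = 2.7919

Rounded to 2 decimal places:

2.79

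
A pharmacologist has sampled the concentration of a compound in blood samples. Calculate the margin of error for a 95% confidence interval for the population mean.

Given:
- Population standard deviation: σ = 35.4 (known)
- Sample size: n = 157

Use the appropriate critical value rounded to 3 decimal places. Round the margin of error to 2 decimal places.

The population standard deviation σ is known, so use the z-interval margin of error formula.

For 95% confidence, z* = 1.96 (from standard normal table)

Margin of error formula for z-interval: E = z* × σ/√n

E = 1.96 × 35.4/√157
  = 1.96 × 2.825228
  = 5.5374

Rounded to 2 decimal places:

5.54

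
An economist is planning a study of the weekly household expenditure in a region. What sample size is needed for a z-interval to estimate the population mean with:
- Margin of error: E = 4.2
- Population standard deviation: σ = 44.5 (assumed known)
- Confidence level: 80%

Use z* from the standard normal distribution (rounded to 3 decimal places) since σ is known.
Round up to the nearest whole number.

Using z* since population σ is known (z-interval formula).

For 80% confidence, z* = 1.282 (from standard normal table)

Sample size formula for z-interval: n = (z*σ/E)²

n = (1.282 × 44.5 / 4.2)²
  = (13.583095)²
  = 184.5005

Round up to the nearest whole number: n = 185

185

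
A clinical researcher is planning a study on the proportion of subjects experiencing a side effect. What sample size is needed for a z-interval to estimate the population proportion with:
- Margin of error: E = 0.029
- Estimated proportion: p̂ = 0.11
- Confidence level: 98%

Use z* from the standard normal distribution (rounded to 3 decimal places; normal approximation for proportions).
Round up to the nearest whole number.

Using z* for proportion z-interval (normal approximation).

For 98% confidence, z* = 2.326 (from standard normal table)

Sample size formula for proportion z-interval: n = z*²p̂(1-p̂)/E²

n = 2.326² × 0.11 × 0.89 / 0.029²
  = 5.410276 × 0.0979 / 0.000841
  = 629.8050

Round up to the nearest whole number: n = 630

630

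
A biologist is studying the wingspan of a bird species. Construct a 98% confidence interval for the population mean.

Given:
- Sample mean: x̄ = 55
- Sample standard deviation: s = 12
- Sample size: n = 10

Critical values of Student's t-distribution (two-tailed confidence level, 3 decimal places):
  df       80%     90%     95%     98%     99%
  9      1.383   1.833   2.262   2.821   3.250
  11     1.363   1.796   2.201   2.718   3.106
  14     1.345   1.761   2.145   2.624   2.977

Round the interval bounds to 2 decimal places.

The population standard deviation σ is unknown (only the sample standard deviation s is given), so use a t-interval with df = n - 1 = 10 - 1 = 9.

For 98% confidence with df = 9, t* = 2.821 (from t-table)

Standard error: SE = s/√n = 12/√10 = 3.794733

Margin of error: E = t* × SE = 2.821 × 3.794733 = 10.7049

T-interval: x̄ ± E = 55 ± 10.7049 = (44.2951, 65.7049)

Rounded to 2 decimal places:

(44.30, 65.70)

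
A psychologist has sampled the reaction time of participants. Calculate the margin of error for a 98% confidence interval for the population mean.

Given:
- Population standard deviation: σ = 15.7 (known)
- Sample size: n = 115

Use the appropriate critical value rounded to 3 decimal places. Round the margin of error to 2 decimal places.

The population standard deviation σ is known, so use the z-interval margin of error formula.

For 98% confidence, z* = 2.326 (from standard normal table)

Margin of error formula for z-interval: E = z* × σ/√n

E = 2.326 × 15.7/√115
  = 2.326 × 1.464033
  = 3.4053

Rounded to 2 decimal places:

3.41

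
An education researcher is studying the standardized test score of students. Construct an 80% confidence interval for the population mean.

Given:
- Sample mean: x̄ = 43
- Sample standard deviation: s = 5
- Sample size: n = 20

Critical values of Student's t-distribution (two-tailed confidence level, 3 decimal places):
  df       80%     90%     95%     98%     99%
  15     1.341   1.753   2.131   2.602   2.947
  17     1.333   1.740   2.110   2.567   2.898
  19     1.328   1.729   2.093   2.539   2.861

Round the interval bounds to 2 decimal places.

The population standard deviation σ is unknown (only the sample standard deviation s is given), so use a t-interval with df = n - 1 = 20 - 1 = 19.

For 80% confidence with df = 19, t* = 1.328 (from t-table)

Standard error: SE = s/√n = 5/√20 = 1.118034

Margin of error: E = t* × SE = 1.328 × 1.118034 = 1.4847

T-interval: x̄ ± E = 43 ± 1.4847 = (41.5153, 44.4847)

Rounded to 2 decimal places:

(41.52, 44.48)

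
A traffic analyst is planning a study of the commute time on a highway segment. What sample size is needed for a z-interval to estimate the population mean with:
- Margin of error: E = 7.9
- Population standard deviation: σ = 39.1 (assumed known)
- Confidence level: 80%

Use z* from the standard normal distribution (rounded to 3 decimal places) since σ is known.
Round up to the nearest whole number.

Using z* since population σ is known (z-interval formula).

For 80% confidence, z* = 1.282 (from standard normal table)

Sample size formula for z-interval: n = (z*σ/E)²

n = (1.282 × 39.1 / 7.9)²
  = (6.345089)²
  = 40.2601

Round up to the nearest whole number: n = 41

41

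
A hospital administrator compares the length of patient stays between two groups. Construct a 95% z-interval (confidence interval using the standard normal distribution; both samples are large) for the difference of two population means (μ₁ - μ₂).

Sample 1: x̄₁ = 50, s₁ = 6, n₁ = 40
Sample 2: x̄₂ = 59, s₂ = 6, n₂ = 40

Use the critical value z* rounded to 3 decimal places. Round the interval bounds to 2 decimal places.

Both samples are large (n₁ = 40 ≥ 30, n₂ = 40 ≥ 30), so a z-interval for the difference of means applies.

Point estimate: x̄₁ - x̄₂ = 50 - 59 = -9

Standard error: SE = √(s₁²/n₁ + s₂²/n₂)
= √(6²/40 + 6²/40)
= √(0.900000 + 0.900000)
= 1.341641

For 95% confidence, z* = 1.96 (from standard normal table)
Margin of error: E = z* × SE = 1.96 × 1.341641 = 2.6296

Z-interval: (x̄₁ - x̄₂) ± E = -9 ± 2.6296 = (-11.6296, -6.3704)

Rounded to 2 decimal places:

(-11.63, -6.37)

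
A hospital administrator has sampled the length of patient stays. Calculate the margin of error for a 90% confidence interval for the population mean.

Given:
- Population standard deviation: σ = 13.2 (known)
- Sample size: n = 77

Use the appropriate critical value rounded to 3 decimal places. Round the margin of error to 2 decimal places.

The population standard deviation σ is known, so use the z-interval margin of error formula.

For 90% confidence, z* = 1.645 (from standard normal table)

Margin of error formula for z-interval: E = z* × σ/√n

E = 1.645 × 13.2/√77
  = 1.645 × 1.504280
  = 2.4745

Rounded to 2 decimal places:

2.47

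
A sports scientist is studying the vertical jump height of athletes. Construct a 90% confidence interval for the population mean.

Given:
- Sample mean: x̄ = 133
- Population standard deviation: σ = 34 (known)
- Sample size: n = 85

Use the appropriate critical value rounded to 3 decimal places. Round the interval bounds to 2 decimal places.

The population standard deviation σ is known, so use a z-interval (standard normal critical value).

For 90% confidence, z* = 1.645 (from standard normal table)

Standard error: SE = σ/√n = 34/√85 = 3.687818

Margin of error: E = z* × SE = 1.645 × 3.687818 = 6.0665

Z-interval: x̄ ± E = 133 ± 6.0665 = (126.9335, 139.0665)

Rounded to 2 decimal places:

(126.93, 139.07)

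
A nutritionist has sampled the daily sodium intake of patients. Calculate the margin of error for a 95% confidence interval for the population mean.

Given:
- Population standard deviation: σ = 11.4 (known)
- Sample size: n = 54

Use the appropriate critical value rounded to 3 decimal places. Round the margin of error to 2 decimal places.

The population standard deviation σ is known, so use the z-interval margin of error formula.

For 95% confidence, z* = 1.96 (from standard normal table)

Margin of error formula for z-interval: E = z* × σ/√n

E = 1.96 × 11.4/√54
  = 1.96 × 1.551344
  = 3.0406

Rounded to 2 decimal places:

3.04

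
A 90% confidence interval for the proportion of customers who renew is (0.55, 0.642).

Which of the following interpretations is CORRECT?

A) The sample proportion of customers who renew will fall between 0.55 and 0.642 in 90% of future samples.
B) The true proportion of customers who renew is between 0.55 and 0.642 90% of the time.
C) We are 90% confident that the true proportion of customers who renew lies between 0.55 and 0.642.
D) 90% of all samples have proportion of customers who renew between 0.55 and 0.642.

A confidence interval represents our confidence in the procedure, not a probability statement about the parameter.

Key concept: If we repeated this sampling process many times and computed a 90% CI each time, about 90% of those intervals would contain the true population parameter.

For this specific interval (0.55, 0.642):
- Midpoint (point estimate): 0.596
- Margin of error: 0.046

The correct interpretation is the one stating confidence that the true parameter lies in the interval — option C.

C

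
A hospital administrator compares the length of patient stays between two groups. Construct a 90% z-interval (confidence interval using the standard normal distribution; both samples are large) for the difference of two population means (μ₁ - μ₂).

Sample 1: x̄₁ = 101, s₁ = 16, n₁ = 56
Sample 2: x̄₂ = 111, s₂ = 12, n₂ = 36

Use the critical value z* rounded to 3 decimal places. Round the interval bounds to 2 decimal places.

Both samples are large (n₁ = 56 ≥ 30, n₂ = 36 ≥ 30), so a z-interval for the difference of means applies.

Point estimate: x̄₁ - x̄₂ = 101 - 111 = -10

Standard error: SE = √(s₁²/n₁ + s₂²/n₂)
= √(16²/56 + 12²/36)
= √(4.571429 + 4.000000)
= 2.927700

For 90% confidence, z* = 1.645 (from standard normal table)
Margin of error: E = z* × SE = 1.645 × 2.927700 = 4.8161

Z-interval: (x̄₁ - x̄₂) ± E = -10 ± 4.8161 = (-14.8161, -5.1839)

Rounded to 2 decimal places:

(-14.82, -5.18)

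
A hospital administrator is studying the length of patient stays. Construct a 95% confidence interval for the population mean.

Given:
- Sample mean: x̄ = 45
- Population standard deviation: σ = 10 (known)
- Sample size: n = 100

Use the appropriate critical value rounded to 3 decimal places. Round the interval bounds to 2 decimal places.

The population standard deviation σ is known, so use a z-interval (standard normal critical value).

For 95% confidence, z* = 1.96 (from standard normal table)

Standard error: SE = σ/√n = 10/√100 = 1.000000

Margin of error: E = z* × SE = 1.96 × 1.000000 = 1.9600

Z-interval: x̄ ± E = 45 ± 1.9600 = (43.0400, 46.9600)

Rounded to 2 decimal places:

(43.04, 46.96)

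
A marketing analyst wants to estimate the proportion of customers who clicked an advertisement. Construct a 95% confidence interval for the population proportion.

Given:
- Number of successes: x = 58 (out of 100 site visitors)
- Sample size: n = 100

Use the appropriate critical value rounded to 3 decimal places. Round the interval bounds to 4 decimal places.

Sample proportion: p̂ = 58/100 = 0.580000

Check conditions for normal approximation:
  np̂ = 58 ≥ 10 ✓
  n(1-p̂) = 42 ≥ 10 ✓

The sample is large enough, so use a z-interval (normal approximation) for the proportion.

For 95% confidence, z* = 1.96 (from standard normal table)

Standard error: SE = √(p̂(1-p̂)/n) = √(0.580000×0.420000/100) = 0.04935585

Margin of error: E = z* × SE = 1.96 × 0.04935585 = 0.096737

Z-interval: p̂ ± E = 0.580000 ± 0.096737 = (0.483263, 0.676737)

Rounded to 4 decimal places:

(0.4833, 0.6767)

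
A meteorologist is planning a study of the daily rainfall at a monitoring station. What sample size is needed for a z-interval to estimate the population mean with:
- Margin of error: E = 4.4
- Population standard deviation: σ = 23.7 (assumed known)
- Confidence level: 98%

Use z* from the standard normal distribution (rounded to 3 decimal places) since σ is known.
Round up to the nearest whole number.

Using z* since population σ is known (z-interval formula).

For 98% confidence, z* = 2.326 (from standard normal table)

Sample size formula for z-interval: n = (z*σ/E)²

n = (2.326 × 23.7 / 4.4)²
  = (12.528682)²
  = 156.9679

Round up to the nearest whole number: n = 157

157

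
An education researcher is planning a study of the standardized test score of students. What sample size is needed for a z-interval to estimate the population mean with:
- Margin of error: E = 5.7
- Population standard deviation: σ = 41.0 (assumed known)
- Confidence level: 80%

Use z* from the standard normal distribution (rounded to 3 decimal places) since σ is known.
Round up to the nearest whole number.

Using z* since population σ is known (z-interval formula).

For 80% confidence, z* = 1.282 (from standard normal table)

Sample size formula for z-interval: n = (z*σ/E)²

n = (1.282 × 41.0 / 5.7)²
  = (9.221404)²
  = 85.0343

Round up to the nearest whole number: n = 86

86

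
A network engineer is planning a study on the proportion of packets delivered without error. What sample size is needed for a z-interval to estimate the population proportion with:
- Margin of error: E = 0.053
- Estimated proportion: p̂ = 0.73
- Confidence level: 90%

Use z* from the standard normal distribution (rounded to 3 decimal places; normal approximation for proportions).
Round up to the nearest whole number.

Using z* for proportion z-interval (normal approximation).

For 90% confidence, z* = 1.645 (from standard normal table)

Sample size formula for proportion z-interval: n = z*²p̂(1-p̂)/E²

n = 1.645² × 0.73 × 0.27 / 0.053²
  = 2.706025 × 0.1971 / 0.002809
  = 189.8745

Round up to the nearest whole number: n = 190

190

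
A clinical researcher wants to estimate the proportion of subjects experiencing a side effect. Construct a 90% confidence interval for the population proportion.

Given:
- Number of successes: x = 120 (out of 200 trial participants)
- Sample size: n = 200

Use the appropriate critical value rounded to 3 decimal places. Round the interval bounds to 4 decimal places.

Sample proportion: p̂ = 120/200 = 0.600000

Check conditions for normal approximation:
  np̂ = 120 ≥ 10 ✓
  n(1-p̂) = 80 ≥ 10 ✓

The sample is large enough, so use a z-interval (normal approximation) for the proportion.

For 90% confidence, z* = 1.645 (from standard normal table)

Standard error: SE = √(p̂(1-p̂)/n) = √(0.600000×0.400000/200) = 0.03464102

Margin of error: E = z* × SE = 1.645 × 0.03464102 = 0.056984

Z-interval: p̂ ± E = 0.600000 ± 0.056984 = (0.543016, 0.656984)

Rounded to 4 decimal places:

(0.5430, 0.6570)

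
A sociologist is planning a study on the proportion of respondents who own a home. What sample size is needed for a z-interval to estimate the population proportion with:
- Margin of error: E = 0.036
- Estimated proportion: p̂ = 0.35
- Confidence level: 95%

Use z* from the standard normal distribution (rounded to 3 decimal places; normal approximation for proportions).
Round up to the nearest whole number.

Using z* for proportion z-interval (normal approximation).

For 95% confidence, z* = 1.96 (from standard normal table)

Sample size formula for proportion z-interval: n = z*²p̂(1-p̂)/E²

n = 1.96² × 0.35 × 0.65 / 0.036²
  = 3.8416 × 0.2275 / 0.001296
  = 674.3549

Round up to the nearest whole number: n = 675

675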